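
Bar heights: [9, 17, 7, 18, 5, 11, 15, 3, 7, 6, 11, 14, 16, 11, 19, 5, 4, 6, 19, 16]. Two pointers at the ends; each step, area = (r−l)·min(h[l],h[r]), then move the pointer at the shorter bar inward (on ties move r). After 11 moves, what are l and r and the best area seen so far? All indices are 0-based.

l=10, r=18, best area=289

[0,19] min(9,16)*19=171 best=171 * → l++
[1,19] min(17,16)*18=288 best=288 * → r--
[1,18] min(17,19)*17=289 best=289 * → l++
[2,18] min(7,19)*16=112 best=289 → l++
[3,18] min(18,19)*15=270 best=289 → l++
[4,18] min(5,19)*14=70 best=289 → l++
[5,18] min(11,19)*13=143 best=289 → l++
[6,18] min(15,19)*12=180 best=289 → l++
[7,18] min(3,19)*11=33 best=289 → l++
[8,18] min(7,19)*10=70 best=289 → l++
[9,18] min(6,19)*9=54 best=289 → l++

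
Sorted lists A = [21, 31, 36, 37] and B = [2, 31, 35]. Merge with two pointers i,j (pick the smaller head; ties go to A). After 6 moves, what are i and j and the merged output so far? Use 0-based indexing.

i=0 j=0: A[i]=21>B[j]=2 take 2, j++
i=0 j=1: A[i]=21<=B[j]=31 take 21, i++
i=1 j=1: A[i]=31<=B[j]=31 take 31, i++
i=2 j=1: A[i]=36>B[j]=31 take 31, j++
i=2 j=2: A[i]=36>B[j]=35 take 35, j++
i=2 j=3: B done, take A[i]=36, i++

i=3, j=3, merged so far=[2, 21, 31, 31, 35, 36]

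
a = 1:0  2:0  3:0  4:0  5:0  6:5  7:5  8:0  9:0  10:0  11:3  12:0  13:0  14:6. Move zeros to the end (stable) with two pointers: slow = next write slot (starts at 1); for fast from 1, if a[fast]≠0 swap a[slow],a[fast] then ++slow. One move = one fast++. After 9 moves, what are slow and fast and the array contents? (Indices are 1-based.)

(s=1,f=1) a[fast]=0 → fast++
(s=1,f=2) a[fast]=0 → fast++
(s=1,f=3) a[fast]=0 → fast++
(s=1,f=4) a[fast]=0 → fast++
(s=1,f=5) a[fast]=0 → fast++
(s=1,f=6) a[fast]=5≠0 swap→a[1]=5 → slow++,fast++
(s=2,f=7) a[fast]=5≠0 swap→a[2]=5 → slow++,fast++
(s=3,f=8) a[fast]=0 → fast++
(s=3,f=9) a[fast]=0 → fast++

slow=3, fast=10, a=[5, 5, 0, 0, 0, 0, 0, 0, 0, 0, 3, 0, 0, 6]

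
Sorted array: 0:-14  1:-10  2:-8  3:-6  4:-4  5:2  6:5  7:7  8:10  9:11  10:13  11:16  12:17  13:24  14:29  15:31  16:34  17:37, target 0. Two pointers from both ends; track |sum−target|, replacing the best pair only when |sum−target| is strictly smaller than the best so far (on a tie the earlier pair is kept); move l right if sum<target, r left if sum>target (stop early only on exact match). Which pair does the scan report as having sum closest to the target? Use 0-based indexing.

pair (-10, 10) with sum 0 (|Δ|=0)

[0,17] -14+37=23 d=23 * → r--
[0,16] -14+34=20 d=20 * → r--
[0,15] -14+31=17 d=17 * → r--
[0,14] -14+29=15 d=15 * → r--
[0,13] -14+24=10 d=10 * → r--
[0,12] -14+17=3 d=3 * → r--
[0,11] -14+16=2 d=2 * → r--
[0,10] -14+13=-1 d=1 * → l++
[1,10] -10+13=3 d=3 → r--
[1,9] -10+11=1 d=1 → r--
[1,8] -10+10=0 d=0 * → stop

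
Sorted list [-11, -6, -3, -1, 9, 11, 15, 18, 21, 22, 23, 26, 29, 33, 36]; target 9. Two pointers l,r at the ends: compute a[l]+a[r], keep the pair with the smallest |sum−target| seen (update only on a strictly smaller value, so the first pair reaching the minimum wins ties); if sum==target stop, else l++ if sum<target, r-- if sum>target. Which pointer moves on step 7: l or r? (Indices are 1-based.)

r

[1,15] -11+36=25 d=16 * → r--
[1,14] -11+33=22 d=13 * → r--
[1,13] -11+29=18 d=9 * → r--
[1,12] -11+26=15 d=6 * → r--
[1,11] -11+23=12 d=3 * → r--
[1,10] -11+22=11 d=2 * → r--
[1,9] -11+21=10 d=1 * → r--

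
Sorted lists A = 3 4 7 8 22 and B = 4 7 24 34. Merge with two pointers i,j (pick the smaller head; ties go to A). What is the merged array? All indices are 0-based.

[3, 4, 4, 7, 7, 8, 22, 24, 34]

[i=0,j=0] A[i]=3<=B[j]=4 take 3 → i++
[i=1,j=0] A[i]=4<=B[j]=4 take 4 → i++
[i=2,j=0] A[i]=7>B[j]=4 take 4 → j++
[i=2,j=1] A[i]=7<=B[j]=7 take 7 → i++
[i=3,j=1] A[i]=8>B[j]=7 take 7 → j++
[i=3,j=2] A[i]=8<=B[j]=24 take 8 → i++
[i=4,j=2] A[i]=22<=B[j]=24 take 22 → i++
[i=5,j=2] A done, take B[j]=24 → j++
[i=5,j=3] A done, take B[j]=34 → j++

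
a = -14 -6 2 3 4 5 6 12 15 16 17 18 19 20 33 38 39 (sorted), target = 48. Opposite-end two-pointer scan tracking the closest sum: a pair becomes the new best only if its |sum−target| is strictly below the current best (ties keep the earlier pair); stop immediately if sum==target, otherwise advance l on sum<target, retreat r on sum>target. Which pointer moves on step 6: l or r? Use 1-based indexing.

l=1 r=17: -14+39=25 d=23 *, l++
l=2 r=17: -6+39=33 d=15 *, l++
l=3 r=17: 2+39=41 d=7 *, l++
l=4 r=17: 3+39=42 d=6 *, l++
l=5 r=17: 4+39=43 d=5 *, l++
l=6 r=17: 5+39=44 d=4 *, l++

l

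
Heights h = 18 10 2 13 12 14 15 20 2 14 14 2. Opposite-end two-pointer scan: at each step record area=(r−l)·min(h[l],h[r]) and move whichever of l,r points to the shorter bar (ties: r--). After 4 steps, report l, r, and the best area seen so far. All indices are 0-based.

l=0 r=11: min(18,2)*11=22 best=22 *, r--
l=0 r=10: min(18,14)*10=140 best=140 *, r--
l=0 r=9: min(18,14)*9=126 best=140, r--
l=0 r=8: min(18,2)*8=16 best=140, r--

l=0, r=7, best area=140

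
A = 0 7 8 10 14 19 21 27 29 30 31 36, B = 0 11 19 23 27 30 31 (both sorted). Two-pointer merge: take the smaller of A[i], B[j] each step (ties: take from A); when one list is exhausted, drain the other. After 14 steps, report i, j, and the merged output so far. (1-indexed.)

i=1 j=1: A[i]=0<=B[j]=0 take 0, i++
i=2 j=1: A[i]=7>B[j]=0 take 0, j++
i=2 j=2: A[i]=7<=B[j]=11 take 7, i++
i=3 j=2: A[i]=8<=B[j]=11 take 8, i++
i=4 j=2: A[i]=10<=B[j]=11 take 10, i++
i=5 j=2: A[i]=14>B[j]=11 take 11, j++
i=5 j=3: A[i]=14<=B[j]=19 take 14, i++
i=6 j=3: A[i]=19<=B[j]=19 take 19, i++
i=7 j=3: A[i]=21>B[j]=19 take 19, j++
i=7 j=4: A[i]=21<=B[j]=23 take 21, i++
i=8 j=4: A[i]=27>B[j]=23 take 23, j++
i=8 j=5: A[i]=27<=B[j]=27 take 27, i++
i=9 j=5: A[i]=29>B[j]=27 take 27, j++
i=9 j=6: A[i]=29<=B[j]=30 take 29, i++

i=10, j=6, merged so far=[0, 0, 7, 8, 10, 11, 14, 19, 19, 21, 23, 27, 27, 29]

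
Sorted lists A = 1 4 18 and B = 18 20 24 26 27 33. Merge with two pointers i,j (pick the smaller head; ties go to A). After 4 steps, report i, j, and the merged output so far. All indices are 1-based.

[i=1,j=1] A[i]=1<=B[j]=18 take 1 → i++
[i=2,j=1] A[i]=4<=B[j]=18 take 4 → i++
[i=3,j=1] A[i]=18<=B[j]=18 take 18 → i++
[i=4,j=1] A done, take B[j]=18 → j++

i=4, j=2, merged so far=[1, 4, 18, 18]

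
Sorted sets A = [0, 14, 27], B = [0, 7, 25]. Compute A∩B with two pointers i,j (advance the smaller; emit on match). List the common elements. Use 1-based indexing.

i=1 j=1: 0==0 emit, i++,j++
i=2 j=2: 14>7, j++
i=2 j=3: 14<25, i++
i=3 j=3: 27>25, j++

intersection = [0]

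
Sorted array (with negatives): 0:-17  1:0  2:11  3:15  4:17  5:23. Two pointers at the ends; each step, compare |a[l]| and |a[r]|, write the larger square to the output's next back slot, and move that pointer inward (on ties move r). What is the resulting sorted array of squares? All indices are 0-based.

[0, 121, 225, 289, 289, 529]

l=0 r=5: |-17|<=|23| out[5]=529, r--
l=0 r=4: |-17|<=|17| out[4]=289, r--
l=0 r=3: |-17|>|15| out[3]=289, l++
l=1 r=3: |0|<=|15| out[2]=225, r--
l=1 r=2: |0|<=|11| out[1]=121, r--
l=1 r=1: |0|<=|0| out[0]=0, r--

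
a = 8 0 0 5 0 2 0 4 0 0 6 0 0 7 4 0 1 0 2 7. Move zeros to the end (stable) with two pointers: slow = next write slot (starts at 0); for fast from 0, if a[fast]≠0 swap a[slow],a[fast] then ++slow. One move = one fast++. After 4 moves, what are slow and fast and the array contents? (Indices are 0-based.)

slow=0 fast=0: a[fast]=8≠0 swap→a[0]=8, slow++,fast++
slow=1 fast=1: a[fast]=0, fast++
slow=1 fast=2: a[fast]=0, fast++
slow=1 fast=3: a[fast]=5≠0 swap→a[1]=5, slow++,fast++

slow=2, fast=4, a=[8, 5, 0, 0, 0, 2, 0, 4, 0, 0, 6, 0, 0, 7, 4, 0, 1, 0, 2, 7]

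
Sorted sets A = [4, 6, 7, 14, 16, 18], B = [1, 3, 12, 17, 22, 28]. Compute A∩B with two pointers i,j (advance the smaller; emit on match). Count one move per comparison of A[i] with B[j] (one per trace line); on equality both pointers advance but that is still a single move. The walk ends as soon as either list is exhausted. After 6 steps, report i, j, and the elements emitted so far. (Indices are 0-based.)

i=3, j=3, emitted=[]

[i=0,j=0] 4>1 → j++
[i=0,j=1] 4>3 → j++
[i=0,j=2] 4<12 → i++
[i=1,j=2] 6<12 → i++
[i=2,j=2] 7<12 → i++
[i=3,j=2] 14>12 → j++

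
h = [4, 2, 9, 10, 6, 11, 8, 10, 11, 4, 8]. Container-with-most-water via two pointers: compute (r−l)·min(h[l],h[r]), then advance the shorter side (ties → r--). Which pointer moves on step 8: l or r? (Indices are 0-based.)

[0,10] min(4,8)*10=40 best=40 * → l++
[1,10] min(2,8)*9=18 best=40 → l++
[2,10] min(9,8)*8=64 best=64 * → r--
[2,9] min(9,4)*7=28 best=64 → r--
[2,8] min(9,11)*6=54 best=64 → l++
[3,8] min(10,11)*5=50 best=64 → l++
[4,8] min(6,11)*4=24 best=64 → l++
[5,8] min(11,11)*3=33 best=64 → r--

r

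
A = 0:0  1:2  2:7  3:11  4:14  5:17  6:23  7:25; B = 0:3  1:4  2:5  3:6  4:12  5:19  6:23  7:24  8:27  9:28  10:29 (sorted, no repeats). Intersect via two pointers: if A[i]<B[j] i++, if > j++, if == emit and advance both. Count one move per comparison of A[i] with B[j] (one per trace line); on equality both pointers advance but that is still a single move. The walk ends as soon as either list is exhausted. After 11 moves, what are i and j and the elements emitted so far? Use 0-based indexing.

[i=0,j=0] 0<3 → i++
[i=1,j=0] 2<3 → i++
[i=2,j=0] 7>3 → j++
[i=2,j=1] 7>4 → j++
[i=2,j=2] 7>5 → j++
[i=2,j=3] 7>6 → j++
[i=2,j=4] 7<12 → i++
[i=3,j=4] 11<12 → i++
[i=4,j=4] 14>12 → j++
[i=4,j=5] 14<19 → i++
[i=5,j=5] 17<19 → i++

i=6, j=5, emitted=[]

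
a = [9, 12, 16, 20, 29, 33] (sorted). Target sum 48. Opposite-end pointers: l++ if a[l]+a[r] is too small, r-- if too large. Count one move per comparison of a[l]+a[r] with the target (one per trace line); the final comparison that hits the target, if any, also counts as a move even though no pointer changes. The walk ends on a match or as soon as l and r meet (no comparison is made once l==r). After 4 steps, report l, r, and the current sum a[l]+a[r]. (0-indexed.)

l=0 r=5: 9+33=42 <48, l++
l=1 r=5: 12+33=45 <48, l++
l=2 r=5: 16+33=49 >48, r--
l=2 r=4: 16+29=45 <48, l++

l=3, r=4, sum=49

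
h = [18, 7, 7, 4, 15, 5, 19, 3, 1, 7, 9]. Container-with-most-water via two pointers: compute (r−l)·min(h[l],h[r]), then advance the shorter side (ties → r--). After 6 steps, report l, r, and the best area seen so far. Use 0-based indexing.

[0,10] min(18,9)*10=90 best=90 * → r--
[0,9] min(18,7)*9=63 best=90 → r--
[0,8] min(18,1)*8=8 best=90 → r--
[0,7] min(18,3)*7=21 best=90 → r--
[0,6] min(18,19)*6=108 best=108 * → l++
[1,6] min(7,19)*5=35 best=108 → l++

l=2, r=6, best area=108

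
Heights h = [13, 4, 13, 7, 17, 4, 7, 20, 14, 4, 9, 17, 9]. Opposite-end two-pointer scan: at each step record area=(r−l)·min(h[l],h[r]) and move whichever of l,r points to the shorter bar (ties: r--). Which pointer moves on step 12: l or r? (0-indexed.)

l

l=0 r=12: min(13,9)*12=108 best=108 *, r--
l=0 r=11: min(13,17)*11=143 best=143 *, l++
l=1 r=11: min(4,17)*10=40 best=143, l++
l=2 r=11: min(13,17)*9=117 best=143, l++
l=3 r=11: min(7,17)*8=56 best=143, l++
l=4 r=11: min(17,17)*7=119 best=143, r--
l=4 r=10: min(17,9)*6=54 best=143, r--
l=4 r=9: min(17,4)*5=20 best=143, r--
l=4 r=8: min(17,14)*4=56 best=143, r--
l=4 r=7: min(17,20)*3=51 best=143, l++
l=5 r=7: min(4,20)*2=8 best=143, l++
l=6 r=7: min(7,20)*1=7 best=143, l++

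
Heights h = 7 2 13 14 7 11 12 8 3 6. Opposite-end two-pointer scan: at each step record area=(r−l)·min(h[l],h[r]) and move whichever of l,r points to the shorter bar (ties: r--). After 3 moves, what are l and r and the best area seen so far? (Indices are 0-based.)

[0,9] min(7,6)*9=54 best=54 * → r--
[0,8] min(7,3)*8=24 best=54 → r--
[0,7] min(7,8)*7=49 best=54 → l++

l=1, r=7, best area=54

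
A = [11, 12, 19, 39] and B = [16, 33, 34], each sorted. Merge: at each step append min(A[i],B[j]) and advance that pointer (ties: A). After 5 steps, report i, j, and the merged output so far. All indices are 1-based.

i=4, j=3, merged so far=[11, 12, 16, 19, 33]

i=1 j=1: A[i]=11<=B[j]=16 take 11, i++
i=2 j=1: A[i]=12<=B[j]=16 take 12, i++
i=3 j=1: A[i]=19>B[j]=16 take 16, j++
i=3 j=2: A[i]=19<=B[j]=33 take 19, i++
i=4 j=2: A[i]=39>B[j]=33 take 33, j++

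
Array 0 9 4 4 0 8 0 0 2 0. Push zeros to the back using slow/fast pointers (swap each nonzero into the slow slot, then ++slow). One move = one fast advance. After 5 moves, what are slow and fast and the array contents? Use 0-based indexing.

slow=3, fast=5, a=[9, 4, 4, 0, 0, 8, 0, 0, 2, 0]

(s=0,f=0) a[fast]=0 → fast++
(s=0,f=1) a[fast]=9≠0 swap→a[0]=9 → slow++,fast++
(s=1,f=2) a[fast]=4≠0 swap→a[1]=4 → slow++,fast++
(s=2,f=3) a[fast]=4≠0 swap→a[2]=4 → slow++,fast++
(s=3,f=4) a[fast]=0 → fast++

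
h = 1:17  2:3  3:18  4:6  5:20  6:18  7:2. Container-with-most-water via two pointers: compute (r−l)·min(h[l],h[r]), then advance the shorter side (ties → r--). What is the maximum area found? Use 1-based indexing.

max area = 85

[1,7] min(17,2)*6=12 best=12 * → r--
[1,6] min(17,18)*5=85 best=85 * → l++
[2,6] min(3,18)*4=12 best=85 → l++
[3,6] min(18,18)*3=54 best=85 → r--
[3,5] min(18,20)*2=36 best=85 → l++
[4,5] min(6,20)*1=6 best=85 → l++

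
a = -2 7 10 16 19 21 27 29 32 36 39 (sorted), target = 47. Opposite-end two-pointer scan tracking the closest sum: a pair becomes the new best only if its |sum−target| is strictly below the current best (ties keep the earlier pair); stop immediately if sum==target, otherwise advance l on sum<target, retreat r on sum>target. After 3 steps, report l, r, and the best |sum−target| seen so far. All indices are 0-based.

l=2, r=9, best |Δ|=1

l=0 r=10: -2+39=37 d=10 *, l++
l=1 r=10: 7+39=46 d=1 *, l++
l=2 r=10: 10+39=49 d=2, r--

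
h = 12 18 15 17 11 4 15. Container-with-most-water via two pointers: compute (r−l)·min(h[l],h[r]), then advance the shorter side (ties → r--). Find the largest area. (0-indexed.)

max area = 75

l=0 r=6: min(12,15)*6=72 best=72 *, l++
l=1 r=6: min(18,15)*5=75 best=75 *, r--
l=1 r=5: min(18,4)*4=16 best=75, r--
l=1 r=4: min(18,11)*3=33 best=75, r--
l=1 r=3: min(18,17)*2=34 best=75, r--
l=1 r=2: min(18,15)*1=15 best=75, r--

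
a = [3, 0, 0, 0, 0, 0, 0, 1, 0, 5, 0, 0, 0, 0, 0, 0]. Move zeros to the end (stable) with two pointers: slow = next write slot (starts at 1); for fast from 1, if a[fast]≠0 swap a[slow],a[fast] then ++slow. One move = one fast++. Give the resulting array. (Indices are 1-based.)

slow=1 fast=1: a[fast]=3≠0 swap→a[1]=3, slow++,fast++
slow=2 fast=2: a[fast]=0, fast++
slow=2 fast=3: a[fast]=0, fast++
slow=2 fast=4: a[fast]=0, fast++
slow=2 fast=5: a[fast]=0, fast++
slow=2 fast=6: a[fast]=0, fast++
slow=2 fast=7: a[fast]=0, fast++
slow=2 fast=8: a[fast]=1≠0 swap→a[2]=1, slow++,fast++
slow=3 fast=9: a[fast]=0, fast++
slow=3 fast=10: a[fast]=5≠0 swap→a[3]=5, slow++,fast++
slow=4 fast=11: a[fast]=0, fast++
slow=4 fast=12: a[fast]=0, fast++
slow=4 fast=13: a[fast]=0, fast++
slow=4 fast=14: a[fast]=0, fast++
slow=4 fast=15: a[fast]=0, fast++
slow=4 fast=16: a[fast]=0, fast++

[3, 1, 5, 0, 0, 0, 0, 0, 0, 0, 0, 0, 0, 0, 0, 0]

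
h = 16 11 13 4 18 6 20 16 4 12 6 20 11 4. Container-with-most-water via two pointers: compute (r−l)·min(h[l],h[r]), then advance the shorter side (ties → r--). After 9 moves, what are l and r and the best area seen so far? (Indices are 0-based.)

l=0 r=13: min(16,4)*13=52 best=52 *, r--
l=0 r=12: min(16,11)*12=132 best=132 *, r--
l=0 r=11: min(16,20)*11=176 best=176 *, l++
l=1 r=11: min(11,20)*10=110 best=176, l++
l=2 r=11: min(13,20)*9=117 best=176, l++
l=3 r=11: min(4,20)*8=32 best=176, l++
l=4 r=11: min(18,20)*7=126 best=176, l++
l=5 r=11: min(6,20)*6=36 best=176, l++
l=6 r=11: min(20,20)*5=100 best=176, r--

l=6, r=10, best area=176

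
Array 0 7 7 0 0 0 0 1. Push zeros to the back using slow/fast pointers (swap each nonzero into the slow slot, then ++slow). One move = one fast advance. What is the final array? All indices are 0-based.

(s=0,f=0) a[fast]=0 → fast++
(s=0,f=1) a[fast]=7≠0 swap→a[0]=7 → slow++,fast++
(s=1,f=2) a[fast]=7≠0 swap→a[1]=7 → slow++,fast++
(s=2,f=3) a[fast]=0 → fast++
(s=2,f=4) a[fast]=0 → fast++
(s=2,f=5) a[fast]=0 → fast++
(s=2,f=6) a[fast]=0 → fast++
(s=2,f=7) a[fast]=1≠0 swap→a[2]=1 → slow++,fast++

[7, 7, 1, 0, 0, 0, 0, 0]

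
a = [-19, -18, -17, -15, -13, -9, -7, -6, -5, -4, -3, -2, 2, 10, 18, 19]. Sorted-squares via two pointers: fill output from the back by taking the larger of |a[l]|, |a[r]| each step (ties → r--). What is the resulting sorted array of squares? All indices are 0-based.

l=0 r=15: |-19|<=|19| out[15]=361, r--
l=0 r=14: |-19|>|18| out[14]=361, l++
l=1 r=14: |-18|<=|18| out[13]=324, r--
l=1 r=13: |-18|>|10| out[12]=324, l++
l=2 r=13: |-17|>|10| out[11]=289, l++
l=3 r=13: |-15|>|10| out[10]=225, l++
l=4 r=13: |-13|>|10| out[9]=169, l++
l=5 r=13: |-9|<=|10| out[8]=100, r--
l=5 r=12: |-9|>|2| out[7]=81, l++
l=6 r=12: |-7|>|2| out[6]=49, l++
l=7 r=12: |-6|>|2| out[5]=36, l++
l=8 r=12: |-5|>|2| out[4]=25, l++
l=9 r=12: |-4|>|2| out[3]=16, l++
l=10 r=12: |-3|>|2| out[2]=9, l++
l=11 r=12: |-2|<=|2| out[1]=4, r--
l=11 r=11: |-2|<=|-2| out[0]=4, r--

[4, 4, 9, 16, 25, 36, 49, 81, 100, 169, 225, 289, 324, 324, 361, 361]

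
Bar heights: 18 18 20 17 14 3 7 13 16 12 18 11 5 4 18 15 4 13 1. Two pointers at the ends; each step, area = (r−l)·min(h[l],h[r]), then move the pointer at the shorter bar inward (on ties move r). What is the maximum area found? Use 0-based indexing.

max area = 252

l=0 r=18: min(18,1)*18=18 best=18 *, r--
l=0 r=17: min(18,13)*17=221 best=221 *, r--
l=0 r=16: min(18,4)*16=64 best=221, r--
l=0 r=15: min(18,15)*15=225 best=225 *, r--
l=0 r=14: min(18,18)*14=252 best=252 *, r--
l=0 r=13: min(18,4)*13=52 best=252, r--
l=0 r=12: min(18,5)*12=60 best=252, r--
l=0 r=11: min(18,11)*11=121 best=252, r--
l=0 r=10: min(18,18)*10=180 best=252, r--
l=0 r=9: min(18,12)*9=108 best=252, r--
l=0 r=8: min(18,16)*8=128 best=252, r--
l=0 r=7: min(18,13)*7=91 best=252, r--
l=0 r=6: min(18,7)*6=42 best=252, r--
l=0 r=5: min(18,3)*5=15 best=252, r--
l=0 r=4: min(18,14)*4=56 best=252, r--
l=0 r=3: min(18,17)*3=51 best=252, r--
l=0 r=2: min(18,20)*2=36 best=252, l++
l=1 r=2: min(18,20)*1=18 best=252, l++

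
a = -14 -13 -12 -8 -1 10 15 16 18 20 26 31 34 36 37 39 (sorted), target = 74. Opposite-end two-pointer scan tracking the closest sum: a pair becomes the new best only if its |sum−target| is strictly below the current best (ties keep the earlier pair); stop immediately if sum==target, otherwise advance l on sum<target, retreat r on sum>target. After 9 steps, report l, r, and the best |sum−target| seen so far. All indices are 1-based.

l=10, r=16, best |Δ|=17

l=1 r=16: -14+39=25 d=49 *, l++
l=2 r=16: -13+39=26 d=48 *, l++
l=3 r=16: -12+39=27 d=47 *, l++
l=4 r=16: -8+39=31 d=43 *, l++
l=5 r=16: -1+39=38 d=36 *, l++
l=6 r=16: 10+39=49 d=25 *, l++
l=7 r=16: 15+39=54 d=20 *, l++
l=8 r=16: 16+39=55 d=19 *, l++
l=9 r=16: 18+39=57 d=17 *, l++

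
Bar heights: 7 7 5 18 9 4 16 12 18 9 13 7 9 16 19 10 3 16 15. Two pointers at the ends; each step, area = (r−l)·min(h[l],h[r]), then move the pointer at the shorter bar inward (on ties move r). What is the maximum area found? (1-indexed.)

max area = 225

[1,19] min(7,15)*18=126 best=126 * → l++
[2,19] min(7,15)*17=119 best=126 → l++
[3,19] min(5,15)*16=80 best=126 → l++
[4,19] min(18,15)*15=225 best=225 * → r--
[4,18] min(18,16)*14=224 best=225 → r--
[4,17] min(18,3)*13=39 best=225 → r--
[4,16] min(18,10)*12=120 best=225 → r--
[4,15] min(18,19)*11=198 best=225 → l++
[5,15] min(9,19)*10=90 best=225 → l++
[6,15] min(4,19)*9=36 best=225 → l++
[7,15] min(16,19)*8=128 best=225 → l++
[8,15] min(12,19)*7=84 best=225 → l++
[9,15] min(18,19)*6=108 best=225 → l++
[10,15] min(9,19)*5=45 best=225 → l++
[11,15] min(13,19)*4=52 best=225 → l++
[12,15] min(7,19)*3=21 best=225 → l++
[13,15] min(9,19)*2=18 best=225 → l++
[14,15] min(16,19)*1=16 best=225 → l++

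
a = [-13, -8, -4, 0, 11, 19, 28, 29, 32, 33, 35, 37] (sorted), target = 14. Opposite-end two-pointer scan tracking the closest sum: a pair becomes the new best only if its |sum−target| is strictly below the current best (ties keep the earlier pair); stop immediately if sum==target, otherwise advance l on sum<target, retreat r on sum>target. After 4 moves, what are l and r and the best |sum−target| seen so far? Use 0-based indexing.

l=0, r=7, best |Δ|=5

[0,11] -13+37=24 d=10 * → r--
[0,10] -13+35=22 d=8 * → r--
[0,9] -13+33=20 d=6 * → r--
[0,8] -13+32=19 d=5 * → r--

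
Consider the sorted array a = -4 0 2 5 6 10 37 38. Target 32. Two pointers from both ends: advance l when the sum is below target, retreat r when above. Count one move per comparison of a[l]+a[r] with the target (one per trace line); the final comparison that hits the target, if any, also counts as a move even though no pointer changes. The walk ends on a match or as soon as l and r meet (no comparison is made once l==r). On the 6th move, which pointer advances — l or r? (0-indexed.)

l=0 r=7: -4+38=34 >32, r--
l=0 r=6: -4+37=33 >32, r--
l=0 r=5: -4+10=6 <32, l++
l=1 r=5: 0+10=10 <32, l++
l=2 r=5: 2+10=12 <32, l++
l=3 r=5: 5+10=15 <32, l++

l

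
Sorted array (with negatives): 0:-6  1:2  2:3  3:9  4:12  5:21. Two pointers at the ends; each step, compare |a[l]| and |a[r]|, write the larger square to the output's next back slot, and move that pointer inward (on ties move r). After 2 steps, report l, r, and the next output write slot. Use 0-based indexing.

l=0, r=3, next write slot=3

[0,5] |-6|<=|21| out[5]=441 → r--
[0,4] |-6|<=|12| out[4]=144 → r--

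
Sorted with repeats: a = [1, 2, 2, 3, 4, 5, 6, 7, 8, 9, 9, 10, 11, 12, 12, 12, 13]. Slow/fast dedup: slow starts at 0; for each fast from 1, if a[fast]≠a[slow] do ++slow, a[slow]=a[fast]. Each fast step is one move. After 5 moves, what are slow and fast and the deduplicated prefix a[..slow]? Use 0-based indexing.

slow=0 fast=1: a[fast]=2≠a[slow]=1 write a[1]=2, slow++,fast++
slow=1 fast=2: a[fast]=2=a[slow] dup, fast++
slow=1 fast=3: a[fast]=3≠a[slow]=2 write a[2]=3, slow++,fast++
slow=2 fast=4: a[fast]=4≠a[slow]=3 write a[3]=4, slow++,fast++
slow=3 fast=5: a[fast]=5≠a[slow]=4 write a[4]=5, slow++,fast++

slow=4, fast=6, prefix=[1, 2, 3, 4, 5]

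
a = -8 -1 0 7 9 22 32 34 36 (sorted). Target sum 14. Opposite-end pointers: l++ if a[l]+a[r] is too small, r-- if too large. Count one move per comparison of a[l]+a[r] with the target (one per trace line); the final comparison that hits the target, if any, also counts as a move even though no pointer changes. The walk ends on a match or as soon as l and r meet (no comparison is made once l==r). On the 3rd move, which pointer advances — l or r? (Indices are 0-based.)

r

[0,8] -8+36=28 >14 → r--
[0,7] -8+34=26 >14 → r--
[0,6] -8+32=24 >14 → r--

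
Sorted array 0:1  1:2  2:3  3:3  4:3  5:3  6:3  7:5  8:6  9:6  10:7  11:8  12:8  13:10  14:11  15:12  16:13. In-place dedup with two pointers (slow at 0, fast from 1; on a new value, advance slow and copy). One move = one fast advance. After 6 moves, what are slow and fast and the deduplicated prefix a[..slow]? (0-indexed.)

(s=0,f=1) a[fast]=2≠a[slow]=1 write a[1]=2 → slow++,fast++
(s=1,f=2) a[fast]=3≠a[slow]=2 write a[2]=3 → slow++,fast++
(s=2,f=3) a[fast]=3=a[slow] dup → fast++
(s=2,f=4) a[fast]=3=a[slow] dup → fast++
(s=2,f=5) a[fast]=3=a[slow] dup → fast++
(s=2,f=6) a[fast]=3=a[slow] dup → fast++

slow=2, fast=7, prefix=[1, 2, 3]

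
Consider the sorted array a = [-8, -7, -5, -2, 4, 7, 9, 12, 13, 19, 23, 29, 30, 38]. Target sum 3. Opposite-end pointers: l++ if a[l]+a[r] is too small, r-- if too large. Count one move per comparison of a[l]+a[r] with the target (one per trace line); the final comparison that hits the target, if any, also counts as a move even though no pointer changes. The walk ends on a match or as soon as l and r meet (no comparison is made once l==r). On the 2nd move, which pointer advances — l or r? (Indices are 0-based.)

l=0 r=13: -8+38=30 >3, r--
l=0 r=12: -8+30=22 >3, r--

r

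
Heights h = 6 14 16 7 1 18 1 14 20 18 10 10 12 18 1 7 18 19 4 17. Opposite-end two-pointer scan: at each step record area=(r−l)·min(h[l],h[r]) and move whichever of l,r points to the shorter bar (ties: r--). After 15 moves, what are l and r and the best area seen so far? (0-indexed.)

l=0 r=19: min(6,17)*19=114 best=114 *, l++
l=1 r=19: min(14,17)*18=252 best=252 *, l++
l=2 r=19: min(16,17)*17=272 best=272 *, l++
l=3 r=19: min(7,17)*16=112 best=272, l++
l=4 r=19: min(1,17)*15=15 best=272, l++
l=5 r=19: min(18,17)*14=238 best=272, r--
l=5 r=18: min(18,4)*13=52 best=272, r--
l=5 r=17: min(18,19)*12=216 best=272, l++
l=6 r=17: min(1,19)*11=11 best=272, l++
l=7 r=17: min(14,19)*10=140 best=272, l++
l=8 r=17: min(20,19)*9=171 best=272, r--
l=8 r=16: min(20,18)*8=144 best=272, r--
l=8 r=15: min(20,7)*7=49 best=272, r--
l=8 r=14: min(20,1)*6=6 best=272, r--
l=8 r=13: min(20,18)*5=90 best=272, r--

l=8, r=12, best area=272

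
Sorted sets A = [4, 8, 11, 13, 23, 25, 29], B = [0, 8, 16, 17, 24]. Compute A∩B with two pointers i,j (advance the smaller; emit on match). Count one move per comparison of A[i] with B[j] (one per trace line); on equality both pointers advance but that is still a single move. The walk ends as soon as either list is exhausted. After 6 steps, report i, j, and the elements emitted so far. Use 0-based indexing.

i=4, j=3, emitted=[8]

[i=0,j=0] 4>0 → j++
[i=0,j=1] 4<8 → i++
[i=1,j=1] 8==8 emit → i++,j++
[i=2,j=2] 11<16 → i++
[i=3,j=2] 13<16 → i++
[i=4,j=2] 23>16 → j++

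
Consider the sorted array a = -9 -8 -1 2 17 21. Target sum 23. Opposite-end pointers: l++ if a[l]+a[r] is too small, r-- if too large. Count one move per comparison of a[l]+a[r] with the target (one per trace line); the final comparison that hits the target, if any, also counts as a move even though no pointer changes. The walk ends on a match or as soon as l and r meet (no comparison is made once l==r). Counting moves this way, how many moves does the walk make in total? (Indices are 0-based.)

4 moves

l=0 r=5: -9+21=12 <23, l++
l=1 r=5: -8+21=13 <23, l++
l=2 r=5: -1+21=20 <23, l++
l=3 r=5: 2+21=23, found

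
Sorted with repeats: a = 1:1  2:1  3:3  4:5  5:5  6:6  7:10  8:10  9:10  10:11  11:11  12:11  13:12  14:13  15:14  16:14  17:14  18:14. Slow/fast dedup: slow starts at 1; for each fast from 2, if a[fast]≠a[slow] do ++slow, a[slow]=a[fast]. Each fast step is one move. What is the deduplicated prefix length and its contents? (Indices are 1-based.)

(s=1,f=2) a[fast]=1=a[slow] dup → fast++
(s=1,f=3) a[fast]=3≠a[slow]=1 write a[2]=3 → slow++,fast++
(s=2,f=4) a[fast]=5≠a[slow]=3 write a[3]=5 → slow++,fast++
(s=3,f=5) a[fast]=5=a[slow] dup → fast++
(s=3,f=6) a[fast]=6≠a[slow]=5 write a[4]=6 → slow++,fast++
(s=4,f=7) a[fast]=10≠a[slow]=6 write a[5]=10 → slow++,fast++
(s=5,f=8) a[fast]=10=a[slow] dup → fast++
(s=5,f=9) a[fast]=10=a[slow] dup → fast++
(s=5,f=10) a[fast]=11≠a[slow]=10 write a[6]=11 → slow++,fast++
(s=6,f=11) a[fast]=11=a[slow] dup → fast++
(s=6,f=12) a[fast]=11=a[slow] dup → fast++
(s=6,f=13) a[fast]=12≠a[slow]=11 write a[7]=12 → slow++,fast++
(s=7,f=14) a[fast]=13≠a[slow]=12 write a[8]=13 → slow++,fast++
(s=8,f=15) a[fast]=14≠a[slow]=13 write a[9]=14 → slow++,fast++
(s=9,f=16) a[fast]=14=a[slow] dup → fast++
(s=9,f=17) a[fast]=14=a[slow] dup → fast++
(s=9,f=18) a[fast]=14=a[slow] dup → fast++

length 9; prefix = [1, 3, 5, 6, 10, 11, 12, 13, 14]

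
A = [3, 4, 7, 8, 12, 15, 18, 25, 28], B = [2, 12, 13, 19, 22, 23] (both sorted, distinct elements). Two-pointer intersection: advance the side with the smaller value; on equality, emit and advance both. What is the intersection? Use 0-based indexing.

i=0 j=0: 3>2, j++
i=0 j=1: 3<12, i++
i=1 j=1: 4<12, i++
i=2 j=1: 7<12, i++
i=3 j=1: 8<12, i++
i=4 j=1: 12==12 emit, i++,j++
i=5 j=2: 15>13, j++
i=5 j=3: 15<19, i++
i=6 j=3: 18<19, i++
i=7 j=3: 25>19, j++
i=7 j=4: 25>22, j++
i=7 j=5: 25>23, j++

intersection = [12]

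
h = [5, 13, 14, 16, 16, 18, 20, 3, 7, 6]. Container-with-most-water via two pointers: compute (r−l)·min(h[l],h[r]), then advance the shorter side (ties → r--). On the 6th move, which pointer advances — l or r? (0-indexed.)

l

[0,9] min(5,6)*9=45 best=45 * → l++
[1,9] min(13,6)*8=48 best=48 * → r--
[1,8] min(13,7)*7=49 best=49 * → r--
[1,7] min(13,3)*6=18 best=49 → r--
[1,6] min(13,20)*5=65 best=65 * → l++
[2,6] min(14,20)*4=56 best=65 → l++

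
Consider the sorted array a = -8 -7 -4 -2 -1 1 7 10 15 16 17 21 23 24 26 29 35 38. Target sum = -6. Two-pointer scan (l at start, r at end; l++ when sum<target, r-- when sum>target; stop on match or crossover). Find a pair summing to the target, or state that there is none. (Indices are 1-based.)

(-7, 1)

l=1 r=18: -8+38=30 >-6, r--
l=1 r=17: -8+35=27 >-6, r--
l=1 r=16: -8+29=21 >-6, r--
l=1 r=15: -8+26=18 >-6, r--
l=1 r=14: -8+24=16 >-6, r--
l=1 r=13: -8+23=15 >-6, r--
l=1 r=12: -8+21=13 >-6, r--
l=1 r=11: -8+17=9 >-6, r--
l=1 r=10: -8+16=8 >-6, r--
l=1 r=9: -8+15=7 >-6, r--
l=1 r=8: -8+10=2 >-6, r--
l=1 r=7: -8+7=-1 >-6, r--
l=1 r=6: -8+1=-7 <-6, l++
l=2 r=6: -7+1=-6, found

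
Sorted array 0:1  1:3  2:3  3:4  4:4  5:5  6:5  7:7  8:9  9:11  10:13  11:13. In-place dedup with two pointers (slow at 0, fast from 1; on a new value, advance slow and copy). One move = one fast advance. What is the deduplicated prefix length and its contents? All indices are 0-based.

length 8; prefix = [1, 3, 4, 5, 7, 9, 11, 13]

slow=0 fast=1: a[fast]=3≠a[slow]=1 write a[1]=3, slow++,fast++
slow=1 fast=2: a[fast]=3=a[slow] dup, fast++
slow=1 fast=3: a[fast]=4≠a[slow]=3 write a[2]=4, slow++,fast++
slow=2 fast=4: a[fast]=4=a[slow] dup, fast++
slow=2 fast=5: a[fast]=5≠a[slow]=4 write a[3]=5, slow++,fast++
slow=3 fast=6: a[fast]=5=a[slow] dup, fast++
slow=3 fast=7: a[fast]=7≠a[slow]=5 write a[4]=7, slow++,fast++
slow=4 fast=8: a[fast]=9≠a[slow]=7 write a[5]=9, slow++,fast++
slow=5 fast=9: a[fast]=11≠a[slow]=9 write a[6]=11, slow++,fast++
slow=6 fast=10: a[fast]=13≠a[slow]=11 write a[7]=13, slow++,fast++
slow=7 fast=11: a[fast]=13=a[slow] dup, fast++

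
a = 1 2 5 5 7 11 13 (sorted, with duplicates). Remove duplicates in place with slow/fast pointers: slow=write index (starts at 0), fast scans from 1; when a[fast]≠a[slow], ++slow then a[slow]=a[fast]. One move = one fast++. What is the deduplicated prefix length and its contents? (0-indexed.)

length 6; prefix = [1, 2, 5, 7, 11, 13]

(s=0,f=1) a[fast]=2≠a[slow]=1 write a[1]=2 → slow++,fast++
(s=1,f=2) a[fast]=5≠a[slow]=2 write a[2]=5 → slow++,fast++
(s=2,f=3) a[fast]=5=a[slow] dup → fast++
(s=2,f=4) a[fast]=7≠a[slow]=5 write a[3]=7 → slow++,fast++
(s=3,f=5) a[fast]=11≠a[slow]=7 write a[4]=11 → slow++,fast++
(s=4,f=6) a[fast]=13≠a[slow]=11 write a[5]=13 → slow++,fast++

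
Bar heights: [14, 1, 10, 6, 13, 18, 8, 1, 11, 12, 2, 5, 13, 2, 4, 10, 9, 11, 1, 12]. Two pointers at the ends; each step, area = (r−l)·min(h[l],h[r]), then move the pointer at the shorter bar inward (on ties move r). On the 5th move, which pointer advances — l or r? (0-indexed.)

[0,19] min(14,12)*19=228 best=228 * → r--
[0,18] min(14,1)*18=18 best=228 → r--
[0,17] min(14,11)*17=187 best=228 → r--
[0,16] min(14,9)*16=144 best=228 → r--
[0,15] min(14,10)*15=150 best=228 → r--

r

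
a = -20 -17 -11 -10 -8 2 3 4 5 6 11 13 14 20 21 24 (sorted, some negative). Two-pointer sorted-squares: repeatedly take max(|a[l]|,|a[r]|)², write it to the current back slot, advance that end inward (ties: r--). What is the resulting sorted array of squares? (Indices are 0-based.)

l=0 r=15: |-20|<=|24| out[15]=576, r--
l=0 r=14: |-20|<=|21| out[14]=441, r--
l=0 r=13: |-20|<=|20| out[13]=400, r--
l=0 r=12: |-20|>|14| out[12]=400, l++
l=1 r=12: |-17|>|14| out[11]=289, l++
l=2 r=12: |-11|<=|14| out[10]=196, r--
l=2 r=11: |-11|<=|13| out[9]=169, r--
l=2 r=10: |-11|<=|11| out[8]=121, r--
l=2 r=9: |-11|>|6| out[7]=121, l++
l=3 r=9: |-10|>|6| out[6]=100, l++
l=4 r=9: |-8|>|6| out[5]=64, l++
l=5 r=9: |2|<=|6| out[4]=36, r--
l=5 r=8: |2|<=|5| out[3]=25, r--
l=5 r=7: |2|<=|4| out[2]=16, r--
l=5 r=6: |2|<=|3| out[1]=9, r--
l=5 r=5: |2|<=|2| out[0]=4, r--

[4, 9, 16, 25, 36, 64, 100, 121, 121, 169, 196, 289, 400, 400, 441, 576]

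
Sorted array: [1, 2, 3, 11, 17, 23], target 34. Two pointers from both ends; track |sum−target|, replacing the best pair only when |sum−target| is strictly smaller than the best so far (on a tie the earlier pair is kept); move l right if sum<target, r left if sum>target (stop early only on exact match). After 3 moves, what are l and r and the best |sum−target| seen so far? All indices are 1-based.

l=1 r=6: 1+23=24 d=10 *, l++
l=2 r=6: 2+23=25 d=9 *, l++
l=3 r=6: 3+23=26 d=8 *, l++

l=4, r=6, best |Δ|=8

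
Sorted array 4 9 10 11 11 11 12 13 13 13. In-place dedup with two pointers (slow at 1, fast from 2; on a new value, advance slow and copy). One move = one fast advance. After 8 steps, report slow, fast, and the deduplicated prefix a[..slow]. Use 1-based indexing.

slow=6, fast=10, prefix=[4, 9, 10, 11, 12, 13]

(s=1,f=2) a[fast]=9≠a[slow]=4 write a[2]=9 → slow++,fast++
(s=2,f=3) a[fast]=10≠a[slow]=9 write a[3]=10 → slow++,fast++
(s=3,f=4) a[fast]=11≠a[slow]=10 write a[4]=11 → slow++,fast++
(s=4,f=5) a[fast]=11=a[slow] dup → fast++
(s=4,f=6) a[fast]=11=a[slow] dup → fast++
(s=4,f=7) a[fast]=12≠a[slow]=11 write a[5]=12 → slow++,fast++
(s=5,f=8) a[fast]=13≠a[slow]=12 write a[6]=13 → slow++,fast++
(s=6,f=9) a[fast]=13=a[slow] dup → fast++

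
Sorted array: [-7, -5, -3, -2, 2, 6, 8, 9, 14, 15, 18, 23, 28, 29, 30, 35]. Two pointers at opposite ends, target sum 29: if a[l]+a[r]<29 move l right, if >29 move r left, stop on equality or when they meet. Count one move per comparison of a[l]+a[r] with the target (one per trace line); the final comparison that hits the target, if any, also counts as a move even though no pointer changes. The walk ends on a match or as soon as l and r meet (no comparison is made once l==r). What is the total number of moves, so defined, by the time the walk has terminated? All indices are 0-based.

10 moves

l=0 r=15: -7+35=28 <29, l++
l=1 r=15: -5+35=30 >29, r--
l=1 r=14: -5+30=25 <29, l++
l=2 r=14: -3+30=27 <29, l++
l=3 r=14: -2+30=28 <29, l++
l=4 r=14: 2+30=32 >29, r--
l=4 r=13: 2+29=31 >29, r--
l=4 r=12: 2+28=30 >29, r--
l=4 r=11: 2+23=25 <29, l++
l=5 r=11: 6+23=29, found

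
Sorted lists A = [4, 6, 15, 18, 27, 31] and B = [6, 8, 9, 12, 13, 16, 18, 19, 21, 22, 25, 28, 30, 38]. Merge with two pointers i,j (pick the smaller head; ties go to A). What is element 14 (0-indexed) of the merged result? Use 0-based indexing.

merged[14] = 25

i=0 j=0: A[i]=4<=B[j]=6 take 4, i++
i=1 j=0: A[i]=6<=B[j]=6 take 6, i++
i=2 j=0: A[i]=15>B[j]=6 take 6, j++
i=2 j=1: A[i]=15>B[j]=8 take 8, j++
i=2 j=2: A[i]=15>B[j]=9 take 9, j++
i=2 j=3: A[i]=15>B[j]=12 take 12, j++
i=2 j=4: A[i]=15>B[j]=13 take 13, j++
i=2 j=5: A[i]=15<=B[j]=16 take 15, i++
i=3 j=5: A[i]=18>B[j]=16 take 16, j++
i=3 j=6: A[i]=18<=B[j]=18 take 18, i++
i=4 j=6: A[i]=27>B[j]=18 take 18, j++
i=4 j=7: A[i]=27>B[j]=19 take 19, j++
i=4 j=8: A[i]=27>B[j]=21 take 21, j++
i=4 j=9: A[i]=27>B[j]=22 take 22, j++
i=4 j=10: A[i]=27>B[j]=25 take 25, j++
i=4 j=11: A[i]=27<=B[j]=28 take 27, i++
i=5 j=11: A[i]=31>B[j]=28 take 28, j++
i=5 j=12: A[i]=31>B[j]=30 take 30, j++
i=5 j=13: A[i]=31<=B[j]=38 take 31, i++
i=6 j=13: A done, take B[j]=38, j++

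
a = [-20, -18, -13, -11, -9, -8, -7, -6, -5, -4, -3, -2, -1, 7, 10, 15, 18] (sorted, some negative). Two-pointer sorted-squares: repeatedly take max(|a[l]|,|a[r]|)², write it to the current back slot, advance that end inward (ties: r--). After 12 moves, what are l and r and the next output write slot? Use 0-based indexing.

l=8, r=12, next write slot=4

l=0 r=16: |-20|>|18| out[16]=400, l++
l=1 r=16: |-18|<=|18| out[15]=324, r--
l=1 r=15: |-18|>|15| out[14]=324, l++
l=2 r=15: |-13|<=|15| out[13]=225, r--
l=2 r=14: |-13|>|10| out[12]=169, l++
l=3 r=14: |-11|>|10| out[11]=121, l++
l=4 r=14: |-9|<=|10| out[10]=100, r--
l=4 r=13: |-9|>|7| out[9]=81, l++
l=5 r=13: |-8|>|7| out[8]=64, l++
l=6 r=13: |-7|<=|7| out[7]=49, r--
l=6 r=12: |-7|>|-1| out[6]=49, l++
l=7 r=12: |-6|>|-1| out[5]=36, l++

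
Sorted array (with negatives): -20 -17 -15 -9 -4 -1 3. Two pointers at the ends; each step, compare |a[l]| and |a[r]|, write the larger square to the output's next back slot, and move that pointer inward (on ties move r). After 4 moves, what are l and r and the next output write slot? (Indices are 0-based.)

l=4, r=6, next write slot=2

[0,6] |-20|>|3| out[6]=400 → l++
[1,6] |-17|>|3| out[5]=289 → l++
[2,6] |-15|>|3| out[4]=225 → l++
[3,6] |-9|>|3| out[3]=81 → l++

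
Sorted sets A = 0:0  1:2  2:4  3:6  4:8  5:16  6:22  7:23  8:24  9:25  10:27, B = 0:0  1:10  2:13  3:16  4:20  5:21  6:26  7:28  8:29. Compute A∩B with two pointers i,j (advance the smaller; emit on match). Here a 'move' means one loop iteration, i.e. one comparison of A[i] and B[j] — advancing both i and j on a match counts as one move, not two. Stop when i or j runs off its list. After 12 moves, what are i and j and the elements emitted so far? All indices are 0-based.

i=8, j=6, emitted=[0, 16]

[i=0,j=0] 0==0 emit → i++,j++
[i=1,j=1] 2<10 → i++
[i=2,j=1] 4<10 → i++
[i=3,j=1] 6<10 → i++
[i=4,j=1] 8<10 → i++
[i=5,j=1] 16>10 → j++
[i=5,j=2] 16>13 → j++
[i=5,j=3] 16==16 emit → i++,j++
[i=6,j=4] 22>20 → j++
[i=6,j=5] 22>21 → j++
[i=6,j=6] 22<26 → i++
[i=7,j=6] 23<26 → i++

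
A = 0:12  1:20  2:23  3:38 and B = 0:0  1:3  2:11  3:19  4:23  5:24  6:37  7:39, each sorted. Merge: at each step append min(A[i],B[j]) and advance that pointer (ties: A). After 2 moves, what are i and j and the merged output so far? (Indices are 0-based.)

i=0, j=2, merged so far=[0, 3]

i=0 j=0: A[i]=12>B[j]=0 take 0, j++
i=0 j=1: A[i]=12>B[j]=3 take 3, j++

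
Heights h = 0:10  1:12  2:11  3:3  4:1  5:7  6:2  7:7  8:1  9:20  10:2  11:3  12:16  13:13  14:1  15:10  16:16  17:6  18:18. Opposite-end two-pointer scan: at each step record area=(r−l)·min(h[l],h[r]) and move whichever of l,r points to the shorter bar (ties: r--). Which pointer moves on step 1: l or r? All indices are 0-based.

[0,18] min(10,18)*18=180 best=180 * → l++

l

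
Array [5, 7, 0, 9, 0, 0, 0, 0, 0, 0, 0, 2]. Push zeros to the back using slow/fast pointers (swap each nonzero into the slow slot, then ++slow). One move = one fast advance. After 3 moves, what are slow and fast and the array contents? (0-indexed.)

slow=2, fast=3, a=[5, 7, 0, 9, 0, 0, 0, 0, 0, 0, 0, 2]

(s=0,f=0) a[fast]=5≠0 swap→a[0]=5 → slow++,fast++
(s=1,f=1) a[fast]=7≠0 swap→a[1]=7 → slow++,fast++
(s=2,f=2) a[fast]=0 → fast++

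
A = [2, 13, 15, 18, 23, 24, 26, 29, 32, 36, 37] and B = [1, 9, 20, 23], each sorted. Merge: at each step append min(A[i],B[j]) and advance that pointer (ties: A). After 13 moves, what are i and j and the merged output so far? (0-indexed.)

[i=0,j=0] A[i]=2>B[j]=1 take 1 → j++
[i=0,j=1] A[i]=2<=B[j]=9 take 2 → i++
[i=1,j=1] A[i]=13>B[j]=9 take 9 → j++
[i=1,j=2] A[i]=13<=B[j]=20 take 13 → i++
[i=2,j=2] A[i]=15<=B[j]=20 take 15 → i++
[i=3,j=2] A[i]=18<=B[j]=20 take 18 → i++
[i=4,j=2] A[i]=23>B[j]=20 take 20 → j++
[i=4,j=3] A[i]=23<=B[j]=23 take 23 → i++
[i=5,j=3] A[i]=24>B[j]=23 take 23 → j++
[i=5,j=4] B done, take A[i]=24 → i++
[i=6,j=4] B done, take A[i]=26 → i++
[i=7,j=4] B done, take A[i]=29 → i++
[i=8,j=4] B done, take A[i]=32 → i++

i=9, j=4, merged so far=[1, 2, 9, 13, 15, 18, 20, 23, 23, 24, 26, 29, 32]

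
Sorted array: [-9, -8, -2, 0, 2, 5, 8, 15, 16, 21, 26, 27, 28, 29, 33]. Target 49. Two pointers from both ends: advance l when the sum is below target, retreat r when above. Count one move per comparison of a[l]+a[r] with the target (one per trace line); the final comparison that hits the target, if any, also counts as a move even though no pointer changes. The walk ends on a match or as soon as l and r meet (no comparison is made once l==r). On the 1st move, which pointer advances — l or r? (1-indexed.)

l=1 r=15: -9+33=24 <49, l++

l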